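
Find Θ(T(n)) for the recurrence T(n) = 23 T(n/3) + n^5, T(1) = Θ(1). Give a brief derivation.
T(n) = Θ(n^5)

log_3 23 ≈ 2.854. f(n) = n^5 dominates n^(log_3 23) since 5 > 2.854, and the regularity condition a·f(n/b) = 23·(n/3)^5 = (23/243)·n^5 ≤ c·f(n) holds with c = 23/243 ≈ 0.0947 < 1. So this is Case 3: T(n) = Θ(f(n)) = Θ(n^5).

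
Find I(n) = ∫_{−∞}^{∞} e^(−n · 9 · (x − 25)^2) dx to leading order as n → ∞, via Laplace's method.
I(n) = sqrt(π/(9n))

Here φ(x) = 9 · (x − 25)^2 has its unique minimum at x* = 25 with φ(x*) = 0 and φ''(x*) = 18. Laplace's method gives
  I(n) ~ e^(−n φ(x*)) · sqrt(2π / (n · φ''(x*))) = sqrt(2π / (18n)) = sqrt(π/(9n)).
This is exact: substituting u = (x − 25)·sqrt(9n) gives I(n) = (1/sqrt(9n)) ∫_{−∞}^{∞} e^(−u^2) du = sqrt(π/(9n)).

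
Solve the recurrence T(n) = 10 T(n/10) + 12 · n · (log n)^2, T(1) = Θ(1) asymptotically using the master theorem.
T(n) = Θ(n · (log n)^3)

Here log_10 10 = 1 and f(n) = 12 · n · (log n)^2 = Θ(n^(log_10 10) · (log n)^2). This is the extended Case 2 of the master theorem (f matches the critical exponent up to log factors), giving T(n) = Θ(n^(log_10 10) · (log n)^(2+1)) = Θ(n · (log n)^3).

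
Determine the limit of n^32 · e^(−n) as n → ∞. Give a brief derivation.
lim = 0

Exponentials with base > 1 dominate every fixed polynomial: for any fixed c, n^c / e^n → 0 as n → ∞ (e.g. by the ratio test, or since e^n grows faster than any power of n). Hence n^32 · e^(−n) = n^32 / e^n → 0.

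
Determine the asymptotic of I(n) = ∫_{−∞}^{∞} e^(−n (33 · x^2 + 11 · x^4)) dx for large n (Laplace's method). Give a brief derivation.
I(n) ~ sqrt(π/(33n))

φ(x) = 33 · x^2 + 11 · x^4 has its unique global minimum at x* = 0 (since φ'(x) = 66x + 44x^3 = 0 only at x = 0 for real x with both coefficients positive, and φ → ∞ as |x| → ∞). At x* = 0, φ(0) = 0 and φ''(0) = 66. Laplace's method then gives
  I(n) ~ sqrt(2π / (n · φ''(0))) · e^(−n φ(0)) = sqrt(2π / (66n)) = sqrt(π/(33n)).
The 11 · x^4 term contributes only at subleading order (an O(1/n) relative correction).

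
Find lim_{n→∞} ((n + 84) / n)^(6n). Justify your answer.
lim = e^504

Rewrite as (1 + 84/n)^(6n). By the standard limit (1 + x/n)^n → e^x, we have (1 + 84/n)^n → e^84, and raising to the 6th power gives e^504.
More precisely, ln[(1 + 84/n)^(6n)] = 6n · ln(1 + 84/n) = 6n · (84/n + O(1/n^2)) = 504 + O(1/n) → 504.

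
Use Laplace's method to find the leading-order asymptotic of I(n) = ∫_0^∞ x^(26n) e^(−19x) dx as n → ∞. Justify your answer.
I(n) ~ (sqrt(2π·26n) / 19) · (26n/(19e))^(26n)

Write the integrand as exp(26n ln x − 19x) and set f(x) = 26n ln x − 19x. Then f'(x) = 26n/x − 19 = 0 at x* = 26n/19, and f''(x*) = −26n/x*^2 = −19^2/(26n). Laplace's method (interior maximum) gives
  I(n) ~ e^(f(x*)) · sqrt(2π / |f''(x*)|)
        = exp(26n ln(26n/19) − 26n) · sqrt(2π · 26n / 19^2)
        = (26n/19)^(26n) e^(−26n) · sqrt(2π·26n) / 19
        = (sqrt(2π·26n) / 19) · (26n/(19e))^(26n).
This matches Γ(26n+1)/19^(26n+1) with Stirling applied to Γ.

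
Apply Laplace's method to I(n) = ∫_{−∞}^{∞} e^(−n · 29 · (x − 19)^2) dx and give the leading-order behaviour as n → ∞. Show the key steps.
I(n) = sqrt(π/(29n))

Here φ(x) = 29 · (x − 19)^2 has its unique minimum at x* = 19 with φ(x*) = 0 and φ''(x*) = 58. Laplace's method gives
  I(n) ~ e^(−n φ(x*)) · sqrt(2π / (n · φ''(x*))) = sqrt(2π / (58n)) = sqrt(π/(29n)).
This is exact: substituting u = (x − 19)·sqrt(29n) gives I(n) = (1/sqrt(29n)) ∫_{−∞}^{∞} e^(−u^2) du = sqrt(π/(29n)).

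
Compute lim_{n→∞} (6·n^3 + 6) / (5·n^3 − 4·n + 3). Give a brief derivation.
lim = 6/5

For large n the leading n^3 terms dominate both numerator and denominator. Dividing top and bottom by n^3, every other term tends to 0, leaving 6/5.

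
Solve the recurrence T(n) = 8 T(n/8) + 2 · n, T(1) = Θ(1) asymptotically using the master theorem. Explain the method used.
T(n) = Θ(n log n)

log_8 8 = 1, and f(n) = 2 · n = Θ(n^(log_8 8)). This is Case 2 of the master theorem: T(n) = Θ(f(n) · log n) = Θ(n log n).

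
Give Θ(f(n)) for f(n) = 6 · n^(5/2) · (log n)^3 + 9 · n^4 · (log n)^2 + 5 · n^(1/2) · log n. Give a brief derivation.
f(n) ∈ Θ(n^4 · (log n)^2)

Compare the terms by growth order. For large n, n^a · (log n)^b dominates n^a' · (log n)^b' iff a > a', or (a = a' and b > b'). Ranking the 3 terms shows the dominant one is 9 · n^4 · (log n)^2. Hence f(n) ∈ Θ(n^4 · (log n)^2).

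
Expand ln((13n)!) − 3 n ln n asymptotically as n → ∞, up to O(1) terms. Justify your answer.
ln((13n)!) − 3 n ln n = 10 n ln n + 13(ln 13 − 1) n + (1/2) ln(2π·13n) + O(1/n)

Stirling: ln((13n)!) = 13n ln(13n) − 13n + (1/2) ln(2π·13n) + O(1/n).
Expand 13n ln(13n) = 13n (ln n + ln 13) = 13n ln n + 13n ln 13.
Subtract 3n ln n: leading term is (13 − 3) n ln n = 10 n ln n. The next term is 13n ln 13 − 13n = 13(ln 13 − 1) n. Then the (1/2) ln(2π·13n) correction.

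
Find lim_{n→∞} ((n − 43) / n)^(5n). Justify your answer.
lim = e^(−215)

Rewrite as (1 − 43/n)^(5n). By the standard limit (1 + x/n)^n → e^x, we have (1 − 43/n)^n → e^(−43), and raising to the 5th power gives e^(−215).
More precisely, ln[(1 − 43/n)^(5n)] = 5n · ln(1 − 43/n) = 5n · (-43/n + O(1/n^2)) = -215 + O(1/n) → -215.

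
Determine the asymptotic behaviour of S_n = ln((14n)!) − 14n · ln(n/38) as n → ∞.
S_n ~ 14n · (ln 532 − 1) + O(ln n)

Stirling: ln((14n)!) = 14n ln(14n) − 14n + O(ln n).
  S_n = 14n ln(14n) − 14n − 14n ln(n/38) + O(ln n)
      = 14n ln(14n) − 14n ln n + 14n ln 38 − 14n + O(ln n)
      = 14n ln 14 + 14n ln 38 − 14n + O(ln n)
      = 14n (ln 532 − 1) + O(ln n).
Numerically ln(532) − 1 ≈ 5.2766.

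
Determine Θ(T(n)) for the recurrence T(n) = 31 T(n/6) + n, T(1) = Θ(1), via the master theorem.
T(n) = Θ(n^(log_6 31))

Master theorem: compare f(n) = n to n^(log_6 31) where log_6 31 ≈ 1.917. Since 1 < log_6 31, we have f(n) = O(n^(log_6 31 − ε)) for some ε > 0 — Case 1. Hence T(n) = Θ(n^(log_6 31)).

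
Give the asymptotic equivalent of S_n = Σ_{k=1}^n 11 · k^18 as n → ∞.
S_n ~ 11 · n^19 / 19

By integral comparison (Euler-Maclaurin), Σ_{k=1}^n 11 · k^18 = 11 · ∫_0^n x^18 dx + O(n^18) = 11 · n^19/19 + O(n^18). (Equivalently, Faulhaber's formula gives the same leading term.)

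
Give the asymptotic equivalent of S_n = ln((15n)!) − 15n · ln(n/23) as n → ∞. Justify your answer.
S_n ~ 15n · (ln 345 − 1) + O(ln n)

Stirling: ln((15n)!) = 15n ln(15n) − 15n + O(ln n).
  S_n = 15n ln(15n) − 15n − 15n ln(n/23) + O(ln n)
      = 15n ln(15n) − 15n ln n + 15n ln 23 − 15n + O(ln n)
      = 15n ln 15 + 15n ln 23 − 15n + O(ln n)
      = 15n (ln 345 − 1) + O(ln n).
Numerically ln(345) − 1 ≈ 4.8435.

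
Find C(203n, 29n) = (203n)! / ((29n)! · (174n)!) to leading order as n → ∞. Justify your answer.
C(203n, 29n) ~ (823543/46656)^(29n) · sqrt(7/(12π·29n))

Write N = 29n. Apply Stirling to each factorial:
  (7N)! ~ sqrt(2π·7N) · (7N/e)^(7N),
  N! ~ sqrt(2π N) · (N/e)^N,
  (6N)! ~ sqrt(2π·6N) · (6N/e)^(6N).
The exponential factors combine to (7N)^(7N) / (N^N · (6N)^(6N)) = 7^(7N)/6^(6N) = (7^7/6^6)^N = (823543/46656)^N.
The square-root prefactors combine to sqrt(2π·7N) / (sqrt(2π N)·sqrt(2π·6N)) = sqrt(7 / (2π·6·N)) = sqrt(7/(12π·29n)).
Substituting N = 29n: C(203n, 29n) ~ (823543/46656)^(29n) · sqrt(7/(12π·29n)).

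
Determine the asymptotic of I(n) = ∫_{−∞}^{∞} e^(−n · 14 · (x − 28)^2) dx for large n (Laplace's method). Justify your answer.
I(n) = sqrt(π/(14n))

Here φ(x) = 14 · (x − 28)^2 has its unique minimum at x* = 28 with φ(x*) = 0 and φ''(x*) = 28. Laplace's method gives
  I(n) ~ e^(−n φ(x*)) · sqrt(2π / (n · φ''(x*))) = sqrt(2π / (28n)) = sqrt(π/(14n)).
This is exact: substituting u = (x − 28)·sqrt(14n) gives I(n) = (1/sqrt(14n)) ∫_{−∞}^{∞} e^(−u^2) du = sqrt(π/(14n)).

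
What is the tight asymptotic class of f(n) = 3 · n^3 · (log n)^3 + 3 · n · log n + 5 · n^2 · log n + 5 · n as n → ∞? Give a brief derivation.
f(n) ∈ Θ(n^3 · (log n)^3)

Compare the terms by growth order. For large n, n^a · (log n)^b dominates n^a' · (log n)^b' iff a > a', or (a = a' and b > b'). Ranking the 4 terms shows the dominant one is 3 · n^3 · (log n)^3. Hence f(n) ∈ Θ(n^3 · (log n)^3).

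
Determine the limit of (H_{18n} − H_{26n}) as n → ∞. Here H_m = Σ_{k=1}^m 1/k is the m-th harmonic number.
lim = ln(18/26) = ln(9/13)

Euler-Maclaurin gives H_m = ln m + γ + 1/(2m) + O(1/m^2). The γ and O(1/m) terms cancel in the difference:
  H_{18n} − H_{26n} = ln(18n) − ln(26n) + O(1/n) = ln(18/26) + O(1/n).
Hence the limit is ln(18/26) = ln(9/13).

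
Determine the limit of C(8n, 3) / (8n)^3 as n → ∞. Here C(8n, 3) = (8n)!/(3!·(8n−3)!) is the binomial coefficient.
lim = 1/3! = 1/6

With N = 8n → ∞: C(N, 3) / N^3 = [N(N−1)…(N−2)] / (3! · N^3) = (1/3!) · 1 · (1 − 1/(8n)) · (1 − 2/(8n)). Each factor → 1 as N → ∞, so the limit is 1/3! = 1/6.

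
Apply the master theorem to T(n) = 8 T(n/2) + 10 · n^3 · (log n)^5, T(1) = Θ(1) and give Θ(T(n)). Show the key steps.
T(n) = Θ(n^3 · (log n)^6)

Here log_2 8 = 3 and f(n) = 10 · n^3 · (log n)^5 = Θ(n^(log_2 8) · (log n)^5). This is the extended Case 2 of the master theorem (f matches the critical exponent up to log factors), giving T(n) = Θ(n^(log_2 8) · (log n)^(5+1)) = Θ(n^3 · (log n)^6).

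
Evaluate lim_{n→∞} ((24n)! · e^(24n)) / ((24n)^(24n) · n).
lim = 0

Stirling: (24n)! ~ sqrt(2π·24n) · (24n/e)^(24n). Hence
  (24n)! · e^(24n) / (24n)^(24n) ~ sqrt(2π·24n).
Dividing by n: sqrt(2π·24n) / n = sqrt(2π·24) · n^((1−2)/2), so the expression behaves like sqrt(2π·24) · n^((1−2)/2) → 0.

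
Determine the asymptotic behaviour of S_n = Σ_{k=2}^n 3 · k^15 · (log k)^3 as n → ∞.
S_n ~ 3 · n^16 · (log n)^3 / 16

By integral comparison, S_n = ∫_1^n 3 · x^15 · (log x)^3 dx + O(n^15 · (log n)^3). For the integral, the leading term of ∫_1^n x^15 (log x)^3 dx is n^16/16 · (log n)^3 (by repeated integration by parts; each step lowers the log-exponent and produces a relatively O(1/log n) correction). Hence S_n ~ 3 · n^16 · (log n)^3 / 16.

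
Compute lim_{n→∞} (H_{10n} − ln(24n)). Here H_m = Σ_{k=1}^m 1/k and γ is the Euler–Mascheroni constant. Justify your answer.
lim = ln(5/12) + γ

By Euler-Maclaurin, H_m = ln m + γ + O(1/m). So
  H_{10n} − ln(24n) = ln(10n) + γ − ln(24n) + O(1/n)
                       = ln(10/24) + γ + O(1/n).
Hence the limit is ln(10/24) + γ (= ln(5/12)).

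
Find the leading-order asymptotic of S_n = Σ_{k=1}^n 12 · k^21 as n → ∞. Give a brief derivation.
S_n ~ 6 · n^22 / 11

By integral comparison (Euler-Maclaurin), Σ_{k=1}^n 12 · k^21 = 12 · ∫_0^n x^21 dx + O(n^21) = 12 · n^22/22 = 6 · n^22 / 11 + O(n^21). (Equivalently, Faulhaber's formula gives the same leading term.)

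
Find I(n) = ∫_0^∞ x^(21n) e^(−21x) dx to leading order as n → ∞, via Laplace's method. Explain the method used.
I(n) ~ (sqrt(2π·21n) / 21) · (21n/(21e))^(21n)

Write the integrand as exp(21n ln x − 21x) and set f(x) = 21n ln x − 21x. Then f'(x) = 21n/x − 21 = 0 at x* = 21n/21, and f''(x*) = −21n/x*^2 = −21^2/(21n). Laplace's method (interior maximum) gives
  I(n) ~ e^(f(x*)) · sqrt(2π / |f''(x*)|)
        = exp(21n ln(21n/21) − 21n) · sqrt(2π · 21n / 21^2)
        = (21n/21)^(21n) e^(−21n) · sqrt(2π·21n) / 21
        = (sqrt(2π·21n) / 21) · (21n/(21e))^(21n).
This matches Γ(21n+1)/21^(21n+1) with Stirling applied to Γ.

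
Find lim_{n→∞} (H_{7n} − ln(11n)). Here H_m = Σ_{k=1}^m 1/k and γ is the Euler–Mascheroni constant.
lim = ln(7/11) + γ

By Euler-Maclaurin, H_m = ln m + γ + O(1/m). So
  H_{7n} − ln(11n) = ln(7n) + γ − ln(11n) + O(1/n)
                       = ln(7/11) + γ + O(1/n).
Hence the limit is ln(7/11) + γ.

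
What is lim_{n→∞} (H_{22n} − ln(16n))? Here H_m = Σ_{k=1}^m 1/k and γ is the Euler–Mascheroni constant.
lim = ln(11/8) + γ

By Euler-Maclaurin, H_m = ln m + γ + O(1/m). So
  H_{22n} − ln(16n) = ln(22n) + γ − ln(16n) + O(1/n)
                       = ln(22/16) + γ + O(1/n).
Hence the limit is ln(22/16) + γ (= ln(11/8)).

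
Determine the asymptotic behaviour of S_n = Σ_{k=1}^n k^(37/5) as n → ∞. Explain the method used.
S_n ~ (5/42) · n^(42/5)

Integral comparison: Σ_{k=1}^n k^(37/5) = ∫_0^n x^(37/5) dx + O(n^(37/5)). The integral is n^(1 + 37/5) / (1 + 37/5) = n^((37+5)/5) / ((37+5)/5) = (5/42) · n^(42/5).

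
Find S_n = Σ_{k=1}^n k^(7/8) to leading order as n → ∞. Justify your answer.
S_n ~ (8/15) · n^(15/8)

Integral comparison: Σ_{k=1}^n k^(7/8) = ∫_0^n x^(7/8) dx + O(n^(7/8)). The integral is n^(1 + 7/8) / (1 + 7/8) = n^((7+8)/8) / ((7+8)/8) = (8/15) · n^(15/8).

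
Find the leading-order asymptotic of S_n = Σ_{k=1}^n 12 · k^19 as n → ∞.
S_n ~ 3 · n^20 / 5

By integral comparison (Euler-Maclaurin), Σ_{k=1}^n 12 · k^19 = 12 · ∫_0^n x^19 dx + O(n^19) = 12 · n^20/20 = 3 · n^20 / 5 + O(n^19). (Equivalently, Faulhaber's formula gives the same leading term.)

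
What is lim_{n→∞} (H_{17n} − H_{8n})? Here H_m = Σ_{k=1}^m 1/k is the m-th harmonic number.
lim = ln(17/8)

Euler-Maclaurin gives H_m = ln m + γ + 1/(2m) + O(1/m^2). The γ and O(1/m) terms cancel in the difference:
  H_{17n} − H_{8n} = ln(17n) − ln(8n) + O(1/n) = ln(17/8) + O(1/n).
Hence the limit is ln(17/8).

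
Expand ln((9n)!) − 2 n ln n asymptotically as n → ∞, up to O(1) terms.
ln((9n)!) − 2 n ln n = 7 n ln n + 9(ln 9 − 1) n + (1/2) ln(2π·9n) + O(1/n)

Stirling: ln((9n)!) = 9n ln(9n) − 9n + (1/2) ln(2π·9n) + O(1/n).
Expand 9n ln(9n) = 9n (ln n + ln 9) = 9n ln n + 9n ln 9.
Subtract 2n ln n: leading term is (9 − 2) n ln n = 7 n ln n. The next term is 9n ln 9 − 9n = 9(ln 9 − 1) n. Then the (1/2) ln(2π·9n) correction.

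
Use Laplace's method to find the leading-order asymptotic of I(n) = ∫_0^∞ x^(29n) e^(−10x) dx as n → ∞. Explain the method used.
I(n) ~ (sqrt(2π·29n) / 10) · (29n/(10e))^(29n)

Write the integrand as exp(29n ln x − 10x) and set f(x) = 29n ln x − 10x. Then f'(x) = 29n/x − 10 = 0 at x* = 29n/10, and f''(x*) = −29n/x*^2 = −10^2/(29n). Laplace's method (interior maximum) gives
  I(n) ~ e^(f(x*)) · sqrt(2π / |f''(x*)|)
        = exp(29n ln(29n/10) − 29n) · sqrt(2π · 29n / 10^2)
        = (29n/10)^(29n) e^(−29n) · sqrt(2π·29n) / 10
        = (sqrt(2π·29n) / 10) · (29n/(10e))^(29n).
This matches Γ(29n+1)/10^(29n+1) with Stirling applied to Γ.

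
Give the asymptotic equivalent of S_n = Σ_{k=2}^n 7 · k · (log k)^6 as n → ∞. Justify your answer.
S_n ~ 7 · n^2 · (log n)^6 / 2

By integral comparison, S_n = ∫_1^n 7 · x · (log x)^6 dx + O(n · (log n)^6). For the integral, the leading term of ∫_1^n x^1 (log x)^6 dx is n^2/2 · (log n)^6 (by repeated integration by parts; each step lowers the log-exponent and produces a relatively O(1/log n) correction). Hence S_n ~ 7 · n^2 · (log n)^6 / 2.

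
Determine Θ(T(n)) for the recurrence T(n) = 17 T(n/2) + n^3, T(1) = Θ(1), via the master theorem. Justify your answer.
T(n) = Θ(n^(log_2 17))

Master theorem: compare f(n) = n^3 to n^(log_2 17) where log_2 17 ≈ 4.087. Since 3 < log_2 17, we have f(n) = O(n^(log_2 17 − ε)) for some ε > 0 — Case 1. Hence T(n) = Θ(n^(log_2 17)).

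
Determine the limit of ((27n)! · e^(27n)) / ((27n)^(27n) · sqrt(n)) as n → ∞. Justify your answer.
lim = sqrt(2π·27)

Stirling: (27n)! ~ sqrt(2π·27n) · (27n/e)^(27n). Hence
  (27n)! · e^(27n) / (27n)^(27n) ~ sqrt(2π·27n).
Dividing by sqrt(n): sqrt(2π·27n) / sqrt(n) = sqrt(2π·27) · n^((1−1)/2), so the limit is sqrt(2π·27).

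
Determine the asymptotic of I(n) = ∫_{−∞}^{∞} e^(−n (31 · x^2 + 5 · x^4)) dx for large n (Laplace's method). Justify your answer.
I(n) ~ sqrt(π/(31n))

φ(x) = 31 · x^2 + 5 · x^4 has its unique global minimum at x* = 0 (since φ'(x) = 62x + 20x^3 = 0 only at x = 0 for real x with both coefficients positive, and φ → ∞ as |x| → ∞). At x* = 0, φ(0) = 0 and φ''(0) = 62. Laplace's method then gives
  I(n) ~ sqrt(2π / (n · φ''(0))) · e^(−n φ(0)) = sqrt(2π / (62n)) = sqrt(π/(31n)).
The 5 · x^4 term contributes only at subleading order (an O(1/n) relative correction).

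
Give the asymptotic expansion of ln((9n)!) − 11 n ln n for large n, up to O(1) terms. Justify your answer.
ln((9n)!) − 11 n ln n = −2 n ln n + 9(ln 9 − 1) n + (1/2) ln(2π·9n) + O(1/n)

Stirling: ln((9n)!) = 9n ln(9n) − 9n + (1/2) ln(2π·9n) + O(1/n).
Expand 9n ln(9n) = 9n (ln n + ln 9) = 9n ln n + 9n ln 9.
Subtract 11n ln n: leading term is (9 − 11) n ln n = −2 n ln n. The next term is 9n ln 9 − 9n = 9(ln 9 − 1) n. Then the (1/2) ln(2π·9n) correction.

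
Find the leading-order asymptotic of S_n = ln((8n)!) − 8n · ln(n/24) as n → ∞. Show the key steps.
S_n ~ 8n · (ln 192 − 1) + O(ln n)

Stirling: ln((8n)!) = 8n ln(8n) − 8n + O(ln n).
  S_n = 8n ln(8n) − 8n − 8n ln(n/24) + O(ln n)
      = 8n ln(8n) − 8n ln n + 8n ln 24 − 8n + O(ln n)
      = 8n ln 8 + 8n ln 24 − 8n + O(ln n)
      = 8n (ln 192 − 1) + O(ln n).
Numerically ln(192) − 1 ≈ 4.2575.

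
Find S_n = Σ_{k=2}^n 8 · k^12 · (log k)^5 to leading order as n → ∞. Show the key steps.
S_n ~ 8 · n^13 · (log n)^5 / 13

By integral comparison, S_n = ∫_1^n 8 · x^12 · (log x)^5 dx + O(n^12 · (log n)^5). For the integral, the leading term of ∫_1^n x^12 (log x)^5 dx is n^13/13 · (log n)^5 (by repeated integration by parts; each step lowers the log-exponent and produces a relatively O(1/log n) correction). Hence S_n ~ 8 · n^13 · (log n)^5 / 13.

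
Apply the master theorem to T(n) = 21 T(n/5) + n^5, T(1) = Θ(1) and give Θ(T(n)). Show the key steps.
T(n) = Θ(n^5)

log_5 21 ≈ 1.892. f(n) = n^5 dominates n^(log_5 21) since 5 > 1.892, and the regularity condition a·f(n/b) = 21·(n/5)^5 = (21/3125)·n^5 ≤ c·f(n) holds with c = 21/3125 ≈ 0.00672 < 1. So this is Case 3: T(n) = Θ(f(n)) = Θ(n^5).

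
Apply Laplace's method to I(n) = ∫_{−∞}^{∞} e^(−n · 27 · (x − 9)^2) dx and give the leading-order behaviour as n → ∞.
I(n) = sqrt(π/(27n))

Here φ(x) = 27 · (x − 9)^2 has its unique minimum at x* = 9 with φ(x*) = 0 and φ''(x*) = 54. Laplace's method gives
  I(n) ~ e^(−n φ(x*)) · sqrt(2π / (n · φ''(x*))) = sqrt(2π / (54n)) = sqrt(π/(27n)).
This is exact: substituting u = (x − 9)·sqrt(27n) gives I(n) = (1/sqrt(27n)) ∫_{−∞}^{∞} e^(−u^2) du = sqrt(π/(27n)).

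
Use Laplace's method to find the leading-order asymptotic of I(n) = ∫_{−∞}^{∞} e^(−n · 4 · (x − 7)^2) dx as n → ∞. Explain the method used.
I(n) = sqrt(π/(4n))

Here φ(x) = 4 · (x − 7)^2 has its unique minimum at x* = 7 with φ(x*) = 0 and φ''(x*) = 8. Laplace's method gives
  I(n) ~ e^(−n φ(x*)) · sqrt(2π / (n · φ''(x*))) = sqrt(2π / (8n)) = sqrt(π/(4n)).
This is exact: substituting u = (x − 7)·sqrt(4n) gives I(n) = (1/sqrt(4n)) ∫_{−∞}^{∞} e^(−u^2) du = sqrt(π/(4n)).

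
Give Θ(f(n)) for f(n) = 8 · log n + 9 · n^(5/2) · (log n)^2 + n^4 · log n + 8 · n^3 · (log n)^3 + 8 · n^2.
f(n) ∈ Θ(n^4 · log n)

Compare the terms by growth order. For large n, n^a · (log n)^b dominates n^a' · (log n)^b' iff a > a', or (a = a' and b > b'). Ranking the 5 terms shows the dominant one is n^4 · log n. Hence f(n) ∈ Θ(n^4 · log n).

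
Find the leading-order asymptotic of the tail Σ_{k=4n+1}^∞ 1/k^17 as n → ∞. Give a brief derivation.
Σ_{k>4n} 1/k^17 ~ 1/(16 · (4n)^16)

Compare to the integral: ∫_{4n}^∞ x^(−17) dx = [−x^(−16)/16]_{4n}^∞ = 1/((17−1)·(4n)^16). Euler-Maclaurin then gives
  Σ_{k>4n} 1/k^17 = ∫_{4n}^∞ dx/x^17 − 1/(2·(4n)^17) + O(1/(4n)^18).
(Equivalently this is ζ(17) − Σ_{k≤4n} 1/k^17.)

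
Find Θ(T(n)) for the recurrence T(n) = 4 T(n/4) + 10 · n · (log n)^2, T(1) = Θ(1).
T(n) = Θ(n · (log n)^3)

Here log_4 4 = 1 and f(n) = 10 · n · (log n)^2 = Θ(n^(log_4 4) · (log n)^2). This is the extended Case 2 of the master theorem (f matches the critical exponent up to log factors), giving T(n) = Θ(n^(log_4 4) · (log n)^(2+1)) = Θ(n · (log n)^3).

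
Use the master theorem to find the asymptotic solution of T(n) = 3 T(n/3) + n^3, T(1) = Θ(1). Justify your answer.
T(n) = Θ(n^3)

log_3 3 ≈ 1.000. f(n) = n^3 dominates n^(log_3 3) since 3 > 1.000, and the regularity condition a·f(n/b) = 3·(n/3)^3 = (3/27)·n^3 ≤ c·f(n) holds with c = 3/27 ≈ 0.111 < 1. So this is Case 3: T(n) = Θ(f(n)) = Θ(n^3).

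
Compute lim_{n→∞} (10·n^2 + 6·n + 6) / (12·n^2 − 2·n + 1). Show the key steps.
lim = 10/12 = 5/6

For large n the leading n^2 terms dominate both numerator and denominator. Dividing top and bottom by n^2, every other term tends to 0, leaving 10/12 = 5/6.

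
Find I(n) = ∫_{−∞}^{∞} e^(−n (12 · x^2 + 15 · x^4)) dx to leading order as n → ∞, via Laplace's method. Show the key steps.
I(n) ~ sqrt(π/(12n))

φ(x) = 12 · x^2 + 15 · x^4 has its unique global minimum at x* = 0 (since φ'(x) = 24x + 60x^3 = 0 only at x = 0 for real x with both coefficients positive, and φ → ∞ as |x| → ∞). At x* = 0, φ(0) = 0 and φ''(0) = 24. Laplace's method then gives
  I(n) ~ sqrt(2π / (n · φ''(0))) · e^(−n φ(0)) = sqrt(2π / (24n)) = sqrt(π/(12n)).
The 15 · x^4 term contributes only at subleading order (an O(1/n) relative correction).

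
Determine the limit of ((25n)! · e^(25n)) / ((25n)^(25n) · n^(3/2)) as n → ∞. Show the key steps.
lim = 0

Stirling: (25n)! ~ sqrt(2π·25n) · (25n/e)^(25n). Hence
  (25n)! · e^(25n) / (25n)^(25n) ~ sqrt(2π·25n).
Dividing by n^(3/2): sqrt(2π·25n) / n^(3/2) = sqrt(2π·25) · n^((1−3)/2), so the expression behaves like sqrt(2π·25) · n^((1−3)/2) → 0.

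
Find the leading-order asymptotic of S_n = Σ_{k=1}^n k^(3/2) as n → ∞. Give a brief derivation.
S_n ~ (2/5) · n^(5/2)

Integral comparison: Σ_{k=1}^n k^(3/2) = ∫_0^n x^(3/2) dx + O(n^(3/2)). The integral is n^(1 + 3/2) / (1 + 3/2) = n^((3+2)/2) / ((3+2)/2) = (2/5) · n^(5/2).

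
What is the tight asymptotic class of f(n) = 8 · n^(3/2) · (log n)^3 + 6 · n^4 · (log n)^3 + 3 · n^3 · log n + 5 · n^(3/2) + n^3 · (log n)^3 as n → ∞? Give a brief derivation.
f(n) ∈ Θ(n^4 · (log n)^3)

Compare the terms by growth order. For large n, n^a · (log n)^b dominates n^a' · (log n)^b' iff a > a', or (a = a' and b > b'). Ranking the 5 terms shows the dominant one is 6 · n^4 · (log n)^3. Hence f(n) ∈ Θ(n^4 · (log n)^3).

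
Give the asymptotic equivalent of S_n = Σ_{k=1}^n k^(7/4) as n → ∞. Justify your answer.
S_n ~ (4/11) · n^(11/4)

Integral comparison: Σ_{k=1}^n k^(7/4) = ∫_0^n x^(7/4) dx + O(n^(7/4)). The integral is n^(1 + 7/4) / (1 + 7/4) = n^((7+4)/4) / ((7+4)/4) = (4/11) · n^(11/4).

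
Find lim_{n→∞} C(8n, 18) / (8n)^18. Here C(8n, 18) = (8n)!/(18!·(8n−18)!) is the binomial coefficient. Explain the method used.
lim = 1/18! = 1/6402373705728000

With N = 8n → ∞: C(N, 18) / N^18 = [N(N−1)…(N−17)] / (18! · N^18) = (1/18!) · 1 · (1 − 1/(8n)) · … · (1 − 17/(8n)). Each factor → 1 as N → ∞, so the limit is 1/18! = 1/6402373705728000.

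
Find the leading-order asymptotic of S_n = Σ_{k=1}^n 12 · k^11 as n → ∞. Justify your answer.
S_n ~ n^12

By integral comparison (Euler-Maclaurin), Σ_{k=1}^n 12 · k^11 = 12 · ∫_0^n x^11 dx + O(n^11) = 12 · n^12/12 = n^12 + O(n^11). (Equivalently, Faulhaber's formula gives the same leading term.)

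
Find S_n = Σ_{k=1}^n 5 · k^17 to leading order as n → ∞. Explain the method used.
S_n ~ 5 · n^18 / 18

By integral comparison (Euler-Maclaurin), Σ_{k=1}^n 5 · k^17 = 5 · ∫_0^n x^17 dx + O(n^17) = 5 · n^18/18 + O(n^17). (Equivalently, Faulhaber's formula gives the same leading term.)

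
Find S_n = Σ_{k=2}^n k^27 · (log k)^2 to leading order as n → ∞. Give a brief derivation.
S_n ~ n^28 · (log n)^2 / 28

By integral comparison, S_n = ∫_1^n x^27 · (log x)^2 dx + O(n^27 · (log n)^2). For the integral, the leading term of ∫_1^n x^27 (log x)^2 dx is n^28/28 · (log n)^2 (by repeated integration by parts; each step lowers the log-exponent and produces a relatively O(1/log n) correction). Hence S_n ~ n^28 · (log n)^2 / 28.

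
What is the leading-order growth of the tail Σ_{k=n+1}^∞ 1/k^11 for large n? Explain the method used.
Σ_{k>n} 1/k^11 ~ 1/(10 · n^10)

Compare to the integral: ∫_{n}^∞ x^(−11) dx = [−x^(−10)/10]_{n}^∞ = 1/((11−1)·n^10). Euler-Maclaurin then gives
  Σ_{k>n} 1/k^11 = ∫_{n}^∞ dx/x^11 − 1/(2·n^11) + O(1/n^12).
(Equivalently this is ζ(11) − Σ_{k≤n} 1/k^11.)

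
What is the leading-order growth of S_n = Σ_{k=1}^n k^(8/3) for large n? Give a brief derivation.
S_n ~ (3/11) · n^(11/3)

Integral comparison: Σ_{k=1}^n k^(8/3) = ∫_0^n x^(8/3) dx + O(n^(8/3)). The integral is n^(1 + 8/3) / (1 + 8/3) = n^((8+3)/3) / ((8+3)/3) = (3/11) · n^(11/3).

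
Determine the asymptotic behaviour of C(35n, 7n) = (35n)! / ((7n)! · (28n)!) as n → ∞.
C(35n, 7n) ~ (3125/256)^(7n) · sqrt(5/(8π·7n))

Write N = 7n. Apply Stirling to each factorial:
  (5N)! ~ sqrt(2π·5N) · (5N/e)^(5N),
  N! ~ sqrt(2π N) · (N/e)^N,
  (4N)! ~ sqrt(2π·4N) · (4N/e)^(4N).
The exponential factors combine to (5N)^(5N) / (N^N · (4N)^(4N)) = 5^(5N)/4^(4N) = (5^5/4^4)^N = (3125/256)^N.
The square-root prefactors combine to sqrt(2π·5N) / (sqrt(2π N)·sqrt(2π·4N)) = sqrt(5 / (2π·4·N)) = sqrt(5/(8π·7n)).
Substituting N = 7n: C(35n, 7n) ~ (3125/256)^(7n) · sqrt(5/(8π·7n)).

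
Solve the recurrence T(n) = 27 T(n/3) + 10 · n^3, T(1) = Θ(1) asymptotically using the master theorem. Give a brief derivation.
T(n) = Θ(n^3 log n)

log_3 27 = 3, and f(n) = 10 · n^3 = Θ(n^(log_3 27)). This is Case 2 of the master theorem: T(n) = Θ(f(n) · log n) = Θ(n^3 log n).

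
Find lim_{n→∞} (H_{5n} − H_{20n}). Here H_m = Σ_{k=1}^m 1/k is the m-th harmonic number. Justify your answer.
lim = ln(5/20) = −ln 4

Euler-Maclaurin gives H_m = ln m + γ + 1/(2m) + O(1/m^2). The γ and O(1/m) terms cancel in the difference:
  H_{5n} − H_{20n} = ln(5n) − ln(20n) + O(1/n) = ln(5/20) + O(1/n).
Hence the limit is ln(5/20) = −ln 4.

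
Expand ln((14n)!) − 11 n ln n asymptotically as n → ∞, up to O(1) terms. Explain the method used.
ln((14n)!) − 11 n ln n = 3 n ln n + 14(ln 14 − 1) n + (1/2) ln(2π·14n) + O(1/n)

Stirling: ln((14n)!) = 14n ln(14n) − 14n + (1/2) ln(2π·14n) + O(1/n).
Expand 14n ln(14n) = 14n (ln n + ln 14) = 14n ln n + 14n ln 14.
Subtract 11n ln n: leading term is (14 − 11) n ln n = 3 n ln n. The next term is 14n ln 14 − 14n = 14(ln 14 − 1) n. Then the (1/2) ln(2π·14n) correction.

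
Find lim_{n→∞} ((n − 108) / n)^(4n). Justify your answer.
lim = e^(−432)

Rewrite as (1 − 108/n)^(4n). By the standard limit (1 + x/n)^n → e^x, we have (1 − 108/n)^n → e^(−108), and raising to the 4th power gives e^(−432).
More precisely, ln[(1 − 108/n)^(4n)] = 4n · ln(1 − 108/n) = 4n · (-108/n + O(1/n^2)) = -432 + O(1/n) → -432.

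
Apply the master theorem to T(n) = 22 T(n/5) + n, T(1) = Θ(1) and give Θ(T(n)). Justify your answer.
T(n) = Θ(n^(log_5 22))

Master theorem: compare f(n) = n to n^(log_5 22) where log_5 22 ≈ 1.921. Since 1 < log_5 22, we have f(n) = O(n^(log_5 22 − ε)) for some ε > 0 — Case 1. Hence T(n) = Θ(n^(log_5 22)).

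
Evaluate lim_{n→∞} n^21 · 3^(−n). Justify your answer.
lim = 0

Exponentials with base > 1 dominate every fixed polynomial: for any fixed c, n^c / 3^n → 0 as n → ∞ (e.g. by the ratio test, or by writing 3^n = e^(n ln 3) and noting e^(n ln 3) / n^c → ∞). Hence n^21 · 3^(−n) = n^21 / 3^n → 0.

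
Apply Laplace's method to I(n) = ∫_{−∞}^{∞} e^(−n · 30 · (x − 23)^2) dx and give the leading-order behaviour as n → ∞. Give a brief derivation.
I(n) = sqrt(π/(30n))

Here φ(x) = 30 · (x − 23)^2 has its unique minimum at x* = 23 with φ(x*) = 0 and φ''(x*) = 60. Laplace's method gives
  I(n) ~ e^(−n φ(x*)) · sqrt(2π / (n · φ''(x*))) = sqrt(2π / (60n)) = sqrt(π/(30n)).
This is exact: substituting u = (x − 23)·sqrt(30n) gives I(n) = (1/sqrt(30n)) ∫_{−∞}^{∞} e^(−u^2) du = sqrt(π/(30n)).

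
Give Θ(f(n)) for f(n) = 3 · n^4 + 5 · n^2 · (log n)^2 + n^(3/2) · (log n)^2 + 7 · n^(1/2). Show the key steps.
f(n) ∈ Θ(n^4)

Compare the terms by growth order. For large n, n^a · (log n)^b dominates n^a' · (log n)^b' iff a > a', or (a = a' and b > b'). Ranking the 4 terms shows the dominant one is 3 · n^4. Hence f(n) ∈ Θ(n^4).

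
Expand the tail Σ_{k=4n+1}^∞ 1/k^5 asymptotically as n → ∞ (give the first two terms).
Σ_{k>4n} 1/k^5 = 1/(4 · (4n)^4) − 1/(2 · (4n)^5) + O(1/(4n)^6)

Compare to the integral: ∫_{4n}^∞ x^(−5) dx = [−x^(−4)/4]_{4n}^∞ = 1/((5−1)·(4n)^4). The Euler-Maclaurin correction adds −f(4n)/2 = −1/(2·(4n)^5). Euler-Maclaurin then gives
  Σ_{k>4n} 1/k^5 = ∫_{4n}^∞ dx/x^5 − 1/(2·(4n)^5) + O(1/(4n)^6).
(Equivalently this is ζ(5) − Σ_{k≤4n} 1/k^5.)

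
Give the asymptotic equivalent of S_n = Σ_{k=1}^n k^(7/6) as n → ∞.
S_n ~ (6/13) · n^(13/6)

Integral comparison: Σ_{k=1}^n k^(7/6) = ∫_0^n x^(7/6) dx + O(n^(7/6)). The integral is n^(1 + 7/6) / (1 + 7/6) = n^((7+6)/6) / ((7+6)/6) = (6/13) · n^(13/6).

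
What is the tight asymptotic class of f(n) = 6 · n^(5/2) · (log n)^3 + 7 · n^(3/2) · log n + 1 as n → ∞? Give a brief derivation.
f(n) ∈ Θ(n^(5/2) · (log n)^3)

Compare the terms by growth order. For large n, n^a · (log n)^b dominates n^a' · (log n)^b' iff a > a', or (a = a' and b > b'). Ranking the 3 terms shows the dominant one is 6 · n^(5/2) · (log n)^3. Hence f(n) ∈ Θ(n^(5/2) · (log n)^3).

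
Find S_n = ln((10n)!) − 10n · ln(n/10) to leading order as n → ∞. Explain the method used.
S_n ~ 10n · (ln 100 − 1) + O(ln n)

Stirling: ln((10n)!) = 10n ln(10n) − 10n + O(ln n).
  S_n = 10n ln(10n) − 10n − 10n ln(n/10) + O(ln n)
      = 10n ln(10n) − 10n ln n + 10n ln 10 − 10n + O(ln n)
      = 10n ln 10 + 10n ln 10 − 10n + O(ln n)
      = 10n (ln 100 − 1) + O(ln n).
Numerically ln(100) − 1 ≈ 3.6052.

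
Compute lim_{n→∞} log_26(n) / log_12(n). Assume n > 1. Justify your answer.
lim = ln(12) / ln(26) = log_26(12)

Change of base: log_26(n) = ln n / ln 26 and log_12(n) = ln n / ln 12. The ratio is (ln n / ln 26) · (ln 12 / ln n) = ln 12 / ln 26, a constant independent of n. So the limit is ln 12 / ln 26 = log_26(12).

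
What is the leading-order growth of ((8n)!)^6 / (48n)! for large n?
((8n)!)^6/(48n)! ~ ((2π·8n)^(5/2) / sqrt(6)) · 6^(−6·8n)  →  0

Write N = 8n. Stirling: N! ~ sqrt(2π N)(N/e)^N and (6N)! ~ sqrt(2π·6N)·(6N/e)^(6N).
  (N!)^6/(6N)! ~ (2π N)^(6/2) (N/e)^(6N) / [sqrt(2π·6N) (6N/e)^(6N)]
     = (2π N)^(6/2) / sqrt(2π·6N) · (N/(6N))^(6N)
     = (2π N)^((6−1)/2) / sqrt(6) · 6^(−6N).
Since 6^6 > 1, the factor 6^(−6N) decays exponentially, so the ratio → 0. Substituting N = 8n gives the stated form.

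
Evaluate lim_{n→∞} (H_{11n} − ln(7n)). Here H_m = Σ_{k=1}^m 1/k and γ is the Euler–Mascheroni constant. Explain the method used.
lim = ln(11/7) + γ

By Euler-Maclaurin, H_m = ln m + γ + O(1/m). So
  H_{11n} − ln(7n) = ln(11n) + γ − ln(7n) + O(1/n)
                       = ln(11/7) + γ + O(1/n).
Hence the limit is ln(11/7) + γ.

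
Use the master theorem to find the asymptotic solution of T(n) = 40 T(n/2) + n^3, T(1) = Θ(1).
T(n) = Θ(n^(log_2 40))

Master theorem: compare f(n) = n^3 to n^(log_2 40) where log_2 40 ≈ 5.322. Since 3 < log_2 40, we have f(n) = O(n^(log_2 40 − ε)) for some ε > 0 — Case 1. Hence T(n) = Θ(n^(log_2 40)).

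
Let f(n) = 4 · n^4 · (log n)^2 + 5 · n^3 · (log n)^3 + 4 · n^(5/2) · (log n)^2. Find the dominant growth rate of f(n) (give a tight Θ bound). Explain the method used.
f(n) ∈ Θ(n^4 · (log n)^2)

Compare the terms by growth order. For large n, n^a · (log n)^b dominates n^a' · (log n)^b' iff a > a', or (a = a' and b > b'). Ranking the 3 terms shows the dominant one is 4 · n^4 · (log n)^2. Hence f(n) ∈ Θ(n^4 · (log n)^2).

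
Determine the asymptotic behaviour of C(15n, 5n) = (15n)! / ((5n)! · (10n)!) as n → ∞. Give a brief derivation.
C(15n, 5n) ~ (27/4)^(5n) · sqrt(3/(4π·5n))

Write N = 5n. Apply Stirling to each factorial:
  (3N)! ~ sqrt(2π·3N) · (3N/e)^(3N),
  N! ~ sqrt(2π N) · (N/e)^N,
  (2N)! ~ sqrt(2π·2N) · (2N/e)^(2N).
The exponential factors combine to (3N)^(3N) / (N^N · (2N)^(2N)) = 3^(3N)/2^(2N) = (3^3/2^2)^N = (27/4)^N.
The square-root prefactors combine to sqrt(2π·3N) / (sqrt(2π N)·sqrt(2π·2N)) = sqrt(3 / (2π·2·N)) = sqrt(3/(4π·5n)).
Substituting N = 5n: C(15n, 5n) ~ (27/4)^(5n) · sqrt(3/(4π·5n)).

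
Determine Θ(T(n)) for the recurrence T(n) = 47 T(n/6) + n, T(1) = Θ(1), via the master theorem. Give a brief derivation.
T(n) = Θ(n^(log_6 47))

Master theorem: compare f(n) = n to n^(log_6 47) where log_6 47 ≈ 2.149. Since 1 < log_6 47, we have f(n) = O(n^(log_6 47 − ε)) for some ε > 0 — Case 1. Hence T(n) = Θ(n^(log_6 47)).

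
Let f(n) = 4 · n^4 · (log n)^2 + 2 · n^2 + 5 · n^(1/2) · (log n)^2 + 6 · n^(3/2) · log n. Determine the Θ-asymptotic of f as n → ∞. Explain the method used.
f(n) ∈ Θ(n^4 · (log n)^2)

Compare the terms by growth order. For large n, n^a · (log n)^b dominates n^a' · (log n)^b' iff a > a', or (a = a' and b > b'). Ranking the 4 terms shows the dominant one is 4 · n^4 · (log n)^2. Hence f(n) ∈ Θ(n^4 · (log n)^2).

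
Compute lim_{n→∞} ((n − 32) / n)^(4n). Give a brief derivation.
lim = e^(−128)

Rewrite as (1 − 32/n)^(4n). By the standard limit (1 + x/n)^n → e^x, we have (1 − 32/n)^n → e^(−32), and raising to the 4th power gives e^(−128).
More precisely, ln[(1 − 32/n)^(4n)] = 4n · ln(1 − 32/n) = 4n · (-32/n + O(1/n^2)) = -128 + O(1/n) → -128.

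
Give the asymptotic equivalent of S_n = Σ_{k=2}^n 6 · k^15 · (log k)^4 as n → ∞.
S_n ~ 3 · n^16 · (log n)^4 / 8

By integral comparison, S_n = ∫_1^n 6 · x^15 · (log x)^4 dx + O(n^15 · (log n)^4). For the integral, the leading term of ∫_1^n x^15 (log x)^4 dx is n^16/16 · (log n)^4 (by repeated integration by parts; each step lowers the log-exponent and produces a relatively O(1/log n) correction). Hence S_n ~ 3 · n^16 · (log n)^4 / 8.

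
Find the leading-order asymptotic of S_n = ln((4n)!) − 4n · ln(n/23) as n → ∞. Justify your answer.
S_n ~ 4n · (ln 92 − 1) + O(ln n)

Stirling: ln((4n)!) = 4n ln(4n) − 4n + O(ln n).
  S_n = 4n ln(4n) − 4n − 4n ln(n/23) + O(ln n)
      = 4n ln(4n) − 4n ln n + 4n ln 23 − 4n + O(ln n)
      = 4n ln 4 + 4n ln 23 − 4n + O(ln n)
      = 4n (ln 92 − 1) + O(ln n).
Numerically ln(92) − 1 ≈ 3.5218.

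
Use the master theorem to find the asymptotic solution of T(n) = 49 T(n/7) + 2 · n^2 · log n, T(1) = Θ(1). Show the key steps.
T(n) = Θ(n^2 · (log n)^2)

Here log_7 49 = 2 and f(n) = 2 · n^2 · log n = Θ(n^(log_7 49) · (log n)^1). This is the extended Case 2 of the master theorem (f matches the critical exponent up to log factors), giving T(n) = Θ(n^(log_7 49) · (log n)^(1+1)) = Θ(n^2 · (log n)^2).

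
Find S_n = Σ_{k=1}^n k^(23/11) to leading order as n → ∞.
S_n ~ (11/34) · n^(34/11)

Integral comparison: Σ_{k=1}^n k^(23/11) = ∫_0^n x^(23/11) dx + O(n^(23/11)). The integral is n^(1 + 23/11) / (1 + 23/11) = n^((23+11)/11) / ((23+11)/11) = (11/34) · n^(34/11).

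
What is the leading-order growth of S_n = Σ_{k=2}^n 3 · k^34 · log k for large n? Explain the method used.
S_n ~ 3 · n^35 log n / 35 − 3 · n^35 / 1225

By integral comparison, S_n = ∫_1^n 3 · x^34 · log x dx + O(n^34 · log n). For the integral, ∫ x^34 log x dx = n^35 log n / 35 − n^35/1225 (integration by parts). Hence S_n ~ 3 · n^35 log n / 35 − 3 · n^35 / 1225.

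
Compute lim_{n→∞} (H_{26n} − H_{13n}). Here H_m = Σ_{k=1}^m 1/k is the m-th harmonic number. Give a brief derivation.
lim = ln(26/13) = ln 2

Euler-Maclaurin gives H_m = ln m + γ + 1/(2m) + O(1/m^2). The γ and O(1/m) terms cancel in the difference:
  H_{26n} − H_{13n} = ln(26n) − ln(13n) + O(1/n) = ln(26/13) + O(1/n).
Hence the limit is ln(26/13) = ln 2.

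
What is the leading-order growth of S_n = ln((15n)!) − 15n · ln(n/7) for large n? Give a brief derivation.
S_n ~ 15n · (ln 105 − 1) + O(ln n)

Stirling: ln((15n)!) = 15n ln(15n) − 15n + O(ln n).
  S_n = 15n ln(15n) − 15n − 15n ln(n/7) + O(ln n)
      = 15n ln(15n) − 15n ln n + 15n ln 7 − 15n + O(ln n)
      = 15n ln 15 + 15n ln 7 − 15n + O(ln n)
      = 15n (ln 105 − 1) + O(ln n).
Numerically ln(105) − 1 ≈ 3.6540.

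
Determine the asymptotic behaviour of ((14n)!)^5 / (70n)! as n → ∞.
((14n)!)^5/(70n)! ~ ((2π·14n)^(4/2) / sqrt(5)) · 5^(−5·14n)  →  0

Write N = 14n. Stirling: N! ~ sqrt(2π N)(N/e)^N and (5N)! ~ sqrt(2π·5N)·(5N/e)^(5N).
  (N!)^5/(5N)! ~ (2π N)^(5/2) (N/e)^(5N) / [sqrt(2π·5N) (5N/e)^(5N)]
     = (2π N)^(5/2) / sqrt(2π·5N) · (N/(5N))^(5N)
     = (2π N)^((5−1)/2) / sqrt(5) · 5^(−5N).
Since 5^5 > 1, the factor 5^(−5N) decays exponentially, so the ratio → 0. Substituting N = 14n gives the stated form.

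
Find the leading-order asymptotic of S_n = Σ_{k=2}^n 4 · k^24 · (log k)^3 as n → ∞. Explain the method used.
S_n ~ 4 · n^25 · (log n)^3 / 25

By integral comparison, S_n = ∫_1^n 4 · x^24 · (log x)^3 dx + O(n^24 · (log n)^3). For the integral, the leading term of ∫_1^n x^24 (log x)^3 dx is n^25/25 · (log n)^3 (by repeated integration by parts; each step lowers the log-exponent and produces a relatively O(1/log n) correction). Hence S_n ~ 4 · n^25 · (log n)^3 / 25.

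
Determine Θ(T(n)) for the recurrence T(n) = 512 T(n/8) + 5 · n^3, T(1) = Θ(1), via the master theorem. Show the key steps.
T(n) = Θ(n^3 log n)

log_8 512 = 3, and f(n) = 5 · n^3 = Θ(n^(log_8 512)). This is Case 2 of the master theorem: T(n) = Θ(f(n) · log n) = Θ(n^3 log n).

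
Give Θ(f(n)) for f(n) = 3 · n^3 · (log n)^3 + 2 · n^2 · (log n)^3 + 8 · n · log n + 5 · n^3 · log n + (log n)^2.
f(n) ∈ Θ(n^3 · (log n)^3)

Compare the terms by growth order. For large n, n^a · (log n)^b dominates n^a' · (log n)^b' iff a > a', or (a = a' and b > b'). Ranking the 5 terms shows the dominant one is 3 · n^3 · (log n)^3. Hence f(n) ∈ Θ(n^3 · (log n)^3).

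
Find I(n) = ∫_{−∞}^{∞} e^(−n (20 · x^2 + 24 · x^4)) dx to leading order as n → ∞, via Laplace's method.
I(n) ~ sqrt(π/(20n))

φ(x) = 20 · x^2 + 24 · x^4 has its unique global minimum at x* = 0 (since φ'(x) = 40x + 96x^3 = 0 only at x = 0 for real x with both coefficients positive, and φ → ∞ as |x| → ∞). At x* = 0, φ(0) = 0 and φ''(0) = 40. Laplace's method then gives
  I(n) ~ sqrt(2π / (n · φ''(0))) · e^(−n φ(0)) = sqrt(2π / (40n)) = sqrt(π/(20n)).
The 24 · x^4 term contributes only at subleading order (an O(1/n) relative correction).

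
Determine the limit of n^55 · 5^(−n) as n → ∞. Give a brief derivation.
lim = 0

Exponentials with base > 1 dominate every fixed polynomial: for any fixed c, n^c / 5^n → 0 as n → ∞ (e.g. by the ratio test, or by writing 5^n = e^(n ln 5) and noting e^(n ln 5) / n^c → ∞). Hence n^55 · 5^(−n) = n^55 / 5^n → 0.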